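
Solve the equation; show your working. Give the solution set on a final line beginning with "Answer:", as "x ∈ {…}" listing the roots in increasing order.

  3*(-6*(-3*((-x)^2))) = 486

Step 1. [3*(-6*(-3*((-x)^2))) = 486] leading coefficient 3: divide by 3. So div: -6*(-3*((-x)^2)) = 162.
Step 2. [-6*(-3*((-x)^2)) = 162] divide by the outer -6. So div: -3*((-x)^2) = -27.
Step 3. [-3*((-x)^2) = -27] LHS = -3·(…); ÷-3 both sides. So div: (-x)^2 = 9.
Step 4. [(-x)^2 = 9] LHS squared, RHS 9 ≥ 0: apply √ (±) ⇒ sqrt: -x = 3 or -3.
Step 5. [-x = 3 or -3] flip signs both sides. So neg: x = -3 or 3.

Answer: x ∈ {-3, 3}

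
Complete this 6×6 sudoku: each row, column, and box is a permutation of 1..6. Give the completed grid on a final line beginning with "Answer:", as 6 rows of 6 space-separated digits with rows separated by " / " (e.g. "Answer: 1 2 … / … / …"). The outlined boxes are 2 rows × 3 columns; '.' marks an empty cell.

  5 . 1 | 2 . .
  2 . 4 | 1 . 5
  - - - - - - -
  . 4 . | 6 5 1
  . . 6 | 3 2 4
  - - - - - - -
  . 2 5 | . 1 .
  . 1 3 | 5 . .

Step 1. [r1c5∈{3,4,6}] in row 1, 4 fits only at r1c5. So r1c5=4.
Step 2. [r6c5∈{6}] r6c5 is down to just 6 ⇒ r6c5=6.
Step 3. [r2c5∈{3}] nothing but 3 survives at r2c5. So r2c5=3.
Step 4. [r1c6∈{6}] only 6 remains possible at r1c6. So r1c6=6.
Step 5. [r5c1∈{4,6}] r5c1 is the only open cell in row 5 admitting 6 ⇒ r5c1=6.
Step 6. [r6c6∈{2}] only 2 remains possible at r6c6 ⇒ r6c6=2.
Step 7. [r2c2∈{6}] r2c2 has the single candidate 6 ⇒ r2c2=6.
Step 8. [r4c1∈{1}] r4c1 has the single candidate 1. So r4c1=1.
Step 9. [r5c6∈{3}] only 3 remains possible at r5c6. So r5c6=3.
Step 10. [r5c4∈{4}] r5c4 has the single candidate 4. So r5c4=4.
Step 11. [r3c3∈{2}] nothing but 2 survives at r3c3 ⇒ r3c3=2.
Step 12. [r3c1∈{3}] r3c1's peers cover all but 3 ⇒ r3c1=3.
Step 13. [r4c2∈{5}] r4c2 has the single candidate 5 ⇒ r4c2=5.
Step 14. [r6c1∈{4}] r6c1 has the single candidate 4 ⇒ r6c1=4.
Step 15. [r1c2∈{3}] only 3 remains possible at r1c2. So r1c2=3.

Answer: 5 3 1 2 4 6 / 2 6 4 1 3 5 / 3 4 2 6 5 1 / 1 5 6 3 2 4 / 6 2 5 4 1 3 / 4 1 3 5 6 2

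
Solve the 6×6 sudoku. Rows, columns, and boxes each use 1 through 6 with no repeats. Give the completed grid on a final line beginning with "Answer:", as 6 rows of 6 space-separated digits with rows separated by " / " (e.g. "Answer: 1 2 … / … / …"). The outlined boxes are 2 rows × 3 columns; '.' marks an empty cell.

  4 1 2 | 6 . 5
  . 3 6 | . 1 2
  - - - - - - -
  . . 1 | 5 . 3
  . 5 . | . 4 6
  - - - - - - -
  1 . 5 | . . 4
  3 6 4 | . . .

Step 1. [r3c5∈{2}] r3c5 is down to just 2. So r3c5=2.
Step 2. [r6c4∈{1,2}] 2 has one home in row 6: r6c4. So r6c4=2.
Step 3. [r1c5∈{3}] r1c5 has the single candidate 3. So r1c5=3.
Step 4. [r4c3∈{3}] r4c3 has the single candidate 3, so r4c3=3.
Step 5. [r5c4∈{3}] nothing but 3 survives at r5c4. So r5c4=3.
Step 6. [r3c2∈{4}] r3c2 is down to just 4, so r3c2=4.
Step 7. [r5c2∈{2}] only 2 remains possible at r5c2 ⇒ r5c2=2.
Step 8. [r2c4∈{4}] only 4 remains possible at r2c4. So r2c4=4.
Step 9. [r5c5∈{6}] nothing but 6 survives at r5c5, so r5c5=6.
Step 10. [r6c6∈{1}] nothing but 1 survives at r6c6 ⇒ r6c6=1.
Step 11. [r4c1∈{2}] nothing but 2 survives at r4c1 ⇒ r4c1=2.
Step 12. [r4c4∈{1}] nothing but 1 survives at r4c4, so r4c4=1.
Step 13. [r6c5∈{5}] r6c5's peers cover all but 5. So r6c5=5.
Step 14. [r3c1∈{6}] nothing but 6 survives at r3c1, so r3c1=6.
Step 15. [r2c1∈{5}] r2c1 is down to just 5 ⇒ r2c1=5.

Answer: 4 1 2 6 3 5 / 5 3 6 4 1 2 / 6 4 1 5 2 3 / 2 5 3 1 4 6 / 1 2 5 3 6 4 / 3 6 4 2 5 1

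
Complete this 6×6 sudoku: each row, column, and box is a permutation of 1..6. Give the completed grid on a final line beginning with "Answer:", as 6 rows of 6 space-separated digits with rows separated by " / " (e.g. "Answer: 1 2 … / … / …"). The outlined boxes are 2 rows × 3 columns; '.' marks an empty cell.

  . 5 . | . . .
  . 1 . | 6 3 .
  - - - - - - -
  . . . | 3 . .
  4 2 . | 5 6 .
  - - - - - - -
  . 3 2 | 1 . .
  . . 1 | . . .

Step 1. [r6c6∈{2,3,4,5,6}] 3 has one home in row 6: r6c6, so r6c6=3.
Step 2. [r3c1∈{1,5,6}] in col 1, 1 fits only at r3c1, so r3c1=1.
Step 3. [r1c1∈{2,3,6}] across col 1, 3 lands solely at r1c1, so r1c1=3.
Step 4. [r6c2∈{4,6}] 4 has one home in col 2: r6c2, so r6c2=4.
Step 5. [r1c4∈{2,4}] r1c4 is the only open cell in col 4 admitting 4, so r1c4=4.
Step 6. [r5c6∈{4,5,6}] in col 6, 6 fits only at r5c6 ⇒ r5c6=6.
Step 7. [r5c5∈{4,5}] 4 has one home in row 5: r5c5 ⇒ r5c5=4.
Step 8. [r3c5∈{2}] r3c5 has the single candidate 2 ⇒ r3c5=2.
Step 9. [r1c6∈{1,2}] across row 1, 2 lands solely at r1c6 ⇒ r1c6=2.
Step 10. [r5c1∈{5}] r5c1 is down to just 5, so r5c1=5.
Step 11. [r1c3∈{6}] nothing but 6 survives at r1c3, so r1c3=6.
Step 12. [r1c5∈{1}] r1c5's peers cover all but 1. So r1c5=1.
Step 13. [r3c2∈{6}] r3c2 is down to just 6 ⇒ r3c2=6.
Step 14. [r2c3∈{4}] r2c3's peers cover all but 4, so r2c3=4.
Step 15. [r2c6∈{5}] r2c6 has the single candidate 5. So r2c6=5.
Step 16. [r6c5∈{5}] nothing but 5 survives at r6c5. So r6c5=5.
Step 17. [r2c1∈{2}] nothing but 2 survives at r2c1. So r2c1=2.
Step 18. [r3c6∈{4}] only 4 remains possible at r3c6, so r3c6=4.
Step 19. [r6c4∈{2}] only 2 remains possible at r6c4, so r6c4=2.
Step 20. [r3c3∈{5}] r3c3 is down to just 5. So r3c3=5.
Step 21. [r4c3∈{3}] nothing but 3 survives at r4c3 ⇒ r4c3=3.
Step 22. [r4c6∈{1}] r4c6 is down to just 1 ⇒ r4c6=1.
Step 23. [r6c1∈{6}] r6c1 has the single candidate 6. So r6c1=6.

Answer: 3 5 6 4 1 2 / 2 1 4 6 3 5 / 1 6 5 3 2 4 / 4 2 3 5 6 1 / 5 3 2 1 4 6 / 6 4 1 2 5 3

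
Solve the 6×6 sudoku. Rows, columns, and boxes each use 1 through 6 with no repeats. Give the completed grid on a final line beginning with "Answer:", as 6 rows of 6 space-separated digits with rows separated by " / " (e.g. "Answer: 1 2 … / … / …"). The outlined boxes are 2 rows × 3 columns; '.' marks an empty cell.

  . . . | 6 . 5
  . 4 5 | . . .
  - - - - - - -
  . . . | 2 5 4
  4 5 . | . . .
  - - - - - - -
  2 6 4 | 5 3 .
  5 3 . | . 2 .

Step 1. [r2c5∈{1}] r2c5 is down to just 1. So r2c5=1.
Step 2. [r6c3∈{1}] r6c3's peers cover all but 1, so r6c3=1.
Step 3. [r2c4∈{3}] nothing but 3 survives at r2c4. So r2c4=3.
Step 4. [r4c6∈{1,3,6}] col 6 places 3 nowhere but r4c6. So r4c6=3.
Step 5. [r1c2∈{1,2}] r1c2 is the only open cell in col 2 admitting 2 ⇒ r1c2=2.
Step 6. [r1c1∈{1,3}] 1 has one home in row 1: r1c1 ⇒ r1c1=1.
Step 7. [r3c1∈{3,6}] across col 1, 3 lands solely at r3c1. So r3c1=3.
Step 8. [r4c3∈{2,6}] 2 has one home in row 4: r4c3. So r4c3=2.
Step 9. [r1c5∈{4}] r1c5 is down to just 4. So r1c5=4.
Step 10. [r2c1∈{6}] r2c1 has the single candidate 6. So r2c1=6.
Step 11. [r4c5∈{6}] r4c5 has the single candidate 6 ⇒ r4c5=6.
Step 12. [r6c6∈{6}] nothing but 6 survives at r6c6. So r6c6=6.
Step 13. [r1c3∈{3}] r1c3 has the single candidate 3, so r1c3=3.
Step 14. [r2c6∈{2}] r2c6's peers cover all but 2 ⇒ r2c6=2.
Step 15. [r6c4∈{4}] r6c4's peers cover all but 4, so r6c4=4.
Step 16. [r4c4∈{1}] nothing but 1 survives at r4c4. So r4c4=1.
Step 17. [r3c3∈{6}] r3c3's peers cover all but 6. So r3c3=6.
Step 18. [r5c6∈{1}] r5c6's peers cover all but 1, so r5c6=1.
Step 19. [r3c2∈{1}] nothing but 1 survives at r3c2, so r3c2=1.

Answer: 1 2 3 6 4 5 / 6 4 5 3 1 2 / 3 1 6 2 5 4 / 4 5 2 1 6 3 / 2 6 4 5 3 1 / 5 3 1 4 2 6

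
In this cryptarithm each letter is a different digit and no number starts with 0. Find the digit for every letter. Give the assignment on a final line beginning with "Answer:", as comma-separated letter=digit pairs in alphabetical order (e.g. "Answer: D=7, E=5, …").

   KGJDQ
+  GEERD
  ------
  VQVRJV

Step 1. [col 1: Q + D ≡ V (mod 10)] no forcing yet in column 1 (carry-in 0); Q=6 is free and consistent — try it ⇒ Q=6.
Step 2. [col 1: Q + D ≡ V (mod 10)] several values work for D in column 1 (Q + D ≡ V (mod 10), carry-in 0); try D=5 ⇒ D=5.
Step 3. [col 1: Q + D ≡ V (mod 10)] from column 1 (Q=6, D=5, carry-in 0, digits 5,6 already taken and all letters distinct): V must equal 1 ⇒ V=1.
Step 4. [col 2: D + R ≡ J (mod 10)] no forcing yet in column 2 (carry-in 1); J=0 is free and consistent — try it. So J=0.
Step 5. [col 2: D + R ≡ J (mod 10)] from column 2 (D=5, J=0, carry-in 1, digits 0,1,5,6 already taken and all letters distinct): R must equal 4, so R=4.
Step 6. [col 3: J + E ≡ R (mod 10)] column 3: given J=0, R=4, carry-in 1, and digits 0,1,4,5,6 already taken and all letters distinct, J+E≡R (mod 10) forces E=3 ⇒ E=3.
Step 7. [col 4: G + E ≡ V (mod 10)] in column 4 we have G+E≡V with carry-in 0; given E=3, V=1 and digits 0,1,3,4,5,6 already taken and all letters distinct, that pins G to 8, so G=8.
Step 8. [col 5: K + G ≡ Q (mod 10)] column 5: given G=8, Q=6, carry-in 1, and digits 0,1,3,4,5,6,8 already taken and all letters distinct, K+G≡Q (mod 10) forces K=7 ⇒ K=7.

Answer: D=5, E=3, G=8, J=0, K=7, Q=6, R=4, V=1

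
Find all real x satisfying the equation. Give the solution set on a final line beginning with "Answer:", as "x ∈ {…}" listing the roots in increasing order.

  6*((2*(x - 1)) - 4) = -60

Step 1. [6*((2*(x - 1)) - 4) = -60] divide by the outer 6 ⇒ div: (2*(x - 1)) - 4 = -10.
Step 2. [(2*(x - 1)) - 4 = -10] the outer -4 inverts by adding 4, so sub: 2*(x - 1) = -6.
Step 3. [2*(x - 1) = -6] 2·(inner) — divide through by 2. So div: x - 1 = -3.
Step 4. [x - 1 = -3] -1 is outermost — add 1 both sides. So sub: x = -2.

Answer: x ∈ {-2}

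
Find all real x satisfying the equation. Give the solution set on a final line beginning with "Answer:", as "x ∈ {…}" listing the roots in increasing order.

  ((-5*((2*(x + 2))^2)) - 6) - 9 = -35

Step 1. [((-5*((2*(x + 2))^2)) - 6) - 9 = -35] 9 comes off first (add 9), so sub: (-5*((2*(x + 2))^2)) - 6 = -26.
Step 2. [(-5*((2*(x + 2))^2)) - 6 = -26] peel the -6: add 6 from each side, so sub: -5*((2*(x + 2))^2) = -20.
Step 3. [-5*((2*(x + 2))^2) = -20] -5 out front; divide by -5, so div: (2*(x + 2))^2 = 4.
Step 4. [(2*(x + 2))^2 = 4] 4 ≥ 0, LHS is (·)² — take ±√ ⇒ sqrt: 2*(x + 2) = 2 or -2.
Step 5. [2*(x + 2) = 2 or -2] LHS = 2·(…); ÷2 both sides. So div: x + 2 = 1 or -1.
Step 6. [x + 2 = 1 or -1] subtract 2: x sits inside (… + 2). So sub: x = -1 or -3.

Answer: x ∈ {-3, -1}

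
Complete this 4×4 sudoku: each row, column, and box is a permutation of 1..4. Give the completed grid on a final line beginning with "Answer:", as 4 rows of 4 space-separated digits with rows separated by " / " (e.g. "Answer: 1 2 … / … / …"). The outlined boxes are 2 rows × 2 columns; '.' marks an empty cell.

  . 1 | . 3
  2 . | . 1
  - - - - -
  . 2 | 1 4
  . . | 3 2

Step 1. [r1c1∈{4}] r1c1's peers cover all but 4 ⇒ r1c1=4.
Step 2. [r4c2∈{4}] nothing but 4 survives at r4c2. So r4c2=4.
Step 3. [r1c3∈{2}] nothing but 2 survives at r1c3. So r1c3=2.
Step 4. [r2c2∈{3}] only 3 remains possible at r2c2. So r2c2=3.
Step 5. [r2c3∈{4}] r2c3 is down to just 4. So r2c3=4.
Step 6. [r3c1∈{3}] r3c1 is down to just 3 ⇒ r3c1=3.
Step 7. [r4c1∈{1}] nothing but 1 survives at r4c1. So r4c1=1.

Answer: 4 1 2 3 / 2 3 4 1 / 3 2 1 4 / 1 4 3 2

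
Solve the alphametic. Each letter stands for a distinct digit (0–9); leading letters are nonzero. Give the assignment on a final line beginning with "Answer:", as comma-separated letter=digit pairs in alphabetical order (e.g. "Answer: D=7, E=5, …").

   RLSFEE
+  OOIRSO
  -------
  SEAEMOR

Step 1. [col 1: E + O ≡ R (mod 10)] no forcing yet in column 1 (carry-in 0); R=9 is free and consistent — try it ⇒ R=9.
Step 2. [col 1: E + O ≡ R (mod 10)] no forcing yet in column 1 (carry-in 0); E=4 is free and consistent — try it. So E=4.
Step 3. [S] adding two 6-digit numbers gives at most 6+1 digits, and here it does — S is that final carry and must be 1 ⇒ S=1.
Step 4. [col 1: E + O ≡ R (mod 10)] column 1: given E=4, R=9, carry-in 0, and digits 1,4,9 already taken and all letters distinct, E+O≡R (mod 10) forces O=5, so O=5.
Step 5. [col 3: F + R ≡ M (mod 10)] no forcing yet in column 3 (carry-in 0); F=7 is free and consistent — try it ⇒ F=7.
Step 6. [col 3: F + R ≡ M (mod 10)] column 3: given F=7, R=9, carry-in 0, and digits 1,4,5,7,9 already taken and all letters distinct, F+R≡M (mod 10) forces M=6, so M=6.
Step 7. [col 4: S + I ≡ E (mod 10)] column 4: given S=1, E=4, carry-in 1, and digits 1,4,5,6,7,9 already taken and all letters distinct, S+I≡E (mod 10) forces I=2, so I=2.
Step 8. [col 5: L + O ≡ A (mod 10)] several values work for A in column 5 (L + O ≡ A (mod 10), carry-in 0); try A=8, so A=8.
Step 9. [col 5: L + O ≡ A (mod 10)] column 5: given O=5, A=8, carry-in 0, and digits 1,2,4,5,6,7,8,9 already taken and all letters distinct, L+O≡A (mod 10) forces L=3. So L=3.

Answer: A=8, E=4, F=7, I=2, L=3, M=6, O=5, R=9, S=1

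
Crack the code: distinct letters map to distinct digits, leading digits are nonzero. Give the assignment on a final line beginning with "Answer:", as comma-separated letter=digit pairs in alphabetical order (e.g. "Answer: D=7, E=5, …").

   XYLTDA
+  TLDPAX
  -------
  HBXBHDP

Step 1. [col 1: A + X ≡ P (mod 10)] several values work for A in column 1 (A + X ≡ P (mod 10), carry-in 0); try A=9 ⇒ A=9.
Step 2. [H] the sum has 7 digits but both addends have 6; that extra leading digit H is the final carry, namely 1. So H=1.
Step 3. [col 1: A + X ≡ P (mod 10)] several values work for X in column 1 (A + X ≡ P (mod 10), carry-in 0); try X=4. So X=4.
Step 4. [col 1: A + X ≡ P (mod 10)] column 1 reads A+X+carry(0)=P with A=9, X=4; with digits 1,4,9 already taken and all letters distinct, the only value for P is 3, so P=3.
Step 5. [col 2: D + A ≡ D (mod 10)] column 2 (D + A ≡ D (mod 10), carry-in 1) doesn't pin D yet; pick D=6 and continue. So D=6.
Step 6. [col 3: T + P ≡ H (mod 10)] in column 3 we have T+P≡H with carry-in 1; given P=3, H=1 and digits 1,3,4,6,9 already taken and all letters distinct, that pins T to 7, so T=7.
Step 7. [col 4: L + D ≡ B (mod 10)] no forcing yet in column 4 (carry-in 1); L=5 is free and consistent — try it ⇒ L=5.
Step 8. [col 4: L + D ≡ B (mod 10)] column 4: given L=5, D=6, carry-in 1, and digits 1,3,4,5,6,7,9 already taken and all letters distinct, L+D≡B (mod 10) forces B=2. So B=2.
Step 9. [col 5: Y + L ≡ X (mod 10)] column 5: given L=5, X=4, carry-in 1, and digits 1,2,3,4,5,6,7,9 already taken and all letters distinct, Y+L≡X (mod 10) forces Y=8 ⇒ Y=8.

Answer: A=9, B=2, D=6, H=1, L=5, P=3, T=7, X=4, Y=8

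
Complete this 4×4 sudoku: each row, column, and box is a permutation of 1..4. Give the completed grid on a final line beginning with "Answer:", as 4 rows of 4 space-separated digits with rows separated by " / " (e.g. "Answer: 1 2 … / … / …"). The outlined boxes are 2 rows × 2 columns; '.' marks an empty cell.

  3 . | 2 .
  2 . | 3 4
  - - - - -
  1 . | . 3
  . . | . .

Step 1. [r4c1∈{4}] r4c1 is down to just 4. So r4c1=4.
Step 2. [r4c4∈{1,2}] col 4 places 2 nowhere but r4c4 ⇒ r4c4=2.
Step 3. [r1c4∈{1}] only 1 remains possible at r1c4. So r1c4=1.
Step 4. [r2c2∈{1}] r2c2 has the single candidate 1 ⇒ r2c2=1.
Step 5. [r1c2∈{4}] nothing but 4 survives at r1c2 ⇒ r1c2=4.
Step 6. [r4c2∈{3}] r4c2 has the single candidate 3, so r4c2=3.
Step 7. [r4c3∈{1}] r4c3 is down to just 1. So r4c3=1.
Step 8. [r3c3∈{4}] r3c3 has the single candidate 4. So r3c3=4.
Step 9. [r3c2∈{2}] r3c2 is down to just 2. So r3c2=2.

Answer: 3 4 2 1 / 2 1 3 4 / 1 2 4 3 / 4 3 1 2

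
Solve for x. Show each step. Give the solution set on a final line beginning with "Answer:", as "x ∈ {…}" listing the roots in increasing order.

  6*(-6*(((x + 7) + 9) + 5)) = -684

Step 1. [6*(-6*(((x + 7) + 9) + 5)) = -684] leading coefficient 6: divide by 6, so div: -6*(((x + 7) + 9) + 5) = -114.
Step 2. [-6*(((x + 7) + 9) + 5) = -114] divide by the outer -6 ⇒ div: ((x + 7) + 9) + 5 = 19.
Step 3. [((x + 7) + 9) + 5 = 19] subtract 5: x sits inside (… + 5) ⇒ sub: (x + 7) + 9 = 14.
Step 4. [(x + 7) + 9 = 14] 9 comes off first (subtract 9). So sub: x + 7 = 5.
Step 5. [x + 7 = 5] peel the +7: subtract 7 from each side. So sub: x = -2.

Answer: x ∈ {-2}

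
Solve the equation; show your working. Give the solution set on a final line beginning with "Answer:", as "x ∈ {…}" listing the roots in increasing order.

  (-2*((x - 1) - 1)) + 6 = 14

Step 1. [(-2*((x - 1) - 1)) + 6 = 14] subtract 6: x sits inside (… + 6), so sub: -2*((x - 1) - 1) = 8.
Step 2. [-2*((x - 1) - 1) = 8] LHS = -2·(…); ÷-2 both sides, so div: (x - 1) - 1 = -4.
Step 3. [(x - 1) - 1 = -4] add 1: x sits inside (… - 1), so sub: x - 1 = -3.
Step 4. [x - 1 = -3] -1 is outermost — add 1 both sides ⇒ sub: x = -2.

Answer: x ∈ {-2}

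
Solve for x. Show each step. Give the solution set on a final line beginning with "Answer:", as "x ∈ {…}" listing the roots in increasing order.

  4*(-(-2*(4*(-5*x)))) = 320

Step 1. [4*(-(-2*(4*(-5*x)))) = 320] 4·(inner) — divide through by 4, so div: -(-2*(4*(-5*x))) = 80.
Step 2. [-(-2*(4*(-5*x))) = 80] LHS negated; negate both sides ⇒ neg: -2*(4*(-5*x)) = -80.
Step 3. [-2*(4*(-5*x)) = -80] divide by the outer -2 ⇒ div: 4*(-5*x) = 40.
Step 4. [4*(-5*x) = 40] 4·(inner) — divide through by 4 ⇒ div: -5*x = 10.
Step 5. [-5*x = 10] -5 out front; divide by -5. So div: x = -2.

Answer: x ∈ {-2}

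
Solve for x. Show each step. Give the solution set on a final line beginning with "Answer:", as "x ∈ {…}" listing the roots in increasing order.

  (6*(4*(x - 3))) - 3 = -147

Step 1. [(6*(4*(x - 3))) - 3 = -147] peel the -3: add 3 from each side. So sub: 6*(4*(x - 3)) = -144.
Step 2. [6*(4*(x - 3)) = -144] divide by the outer 6 ⇒ div: 4*(x - 3) = -24.
Step 3. [4*(x - 3) = -24] leading coefficient 4: divide by 4, so div: x - 3 = -6.
Step 4. [x - 3 = -6] peel the -3: add 3 from each side ⇒ sub: x = -3.

Answer: x ∈ {-3}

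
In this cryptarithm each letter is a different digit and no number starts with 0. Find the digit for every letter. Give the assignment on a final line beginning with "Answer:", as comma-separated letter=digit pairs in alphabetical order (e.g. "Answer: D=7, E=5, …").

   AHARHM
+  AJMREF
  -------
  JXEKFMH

Step 1. [col 1: M + F ≡ H (mod 10)] F=4 is one option consistent with column 1 (M + F ≡ H (mod 10), carry-in 0) — take it. So F=4.
Step 2. [J] adding two 6-digit numbers gives at most 6+1 digits, and here it does — J is that final carry and must be 1, so J=1.
Step 3. [col 1: M + F ≡ H (mod 10)] several values work for M in column 1 (M + F ≡ H (mod 10), carry-in 0); try M=9. So M=9.
Step 4. [col 1: M + F ≡ H (mod 10)] column 1 reads M+F+carry(0)=H with M=9, F=4; with digits 1,4,9 already taken and all letters distinct, the only value for H is 3. So H=3.
Step 5. [col 2: H + E ≡ M (mod 10)] in column 2 we have H+E≡M with carry-in 1; given H=3, M=9 and digits 1,3,4,9 already taken and all letters distinct, that pins E to 5. So E=5.
Step 6. [col 3: R + R ≡ F (mod 10)] several values work for R in column 3 (R + R ≡ F (mod 10), carry-in 0); try R=2, so R=2.
Step 7. [col 4: A + M ≡ K (mod 10)] column 4 (A + M ≡ K (mod 10), carry-in 0) doesn't pin A yet; pick A=8 and continue, so A=8.
Step 8. [col 4: A + M ≡ K (mod 10)] from column 4 (A=8, M=9, carry-in 0, digits 1,2,3,4,5,8,9 already taken and all letters distinct): K must equal 7. So K=7.
Step 9. [col 6: A + A ≡ X (mod 10)] column 6 reads A+A+carry(0)=X with A=8; with digits 1,2,3,4,5,7,8,9 already taken and all letters distinct, the only value for X is 6 ⇒ X=6.

Answer: A=8, E=5, F=4, H=3, J=1, K=7, M=9, R=2, X=6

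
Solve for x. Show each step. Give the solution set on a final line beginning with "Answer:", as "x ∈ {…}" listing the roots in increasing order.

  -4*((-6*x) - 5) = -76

Step 1. [-4*((-6*x) - 5) = -76] LHS = -4·(…); ÷-4 both sides, so div: (-6*x) - 5 = 19.
Step 2. [(-6*x) - 5 = 19] 5 comes off first (add 5). So sub: -6*x = 24.
Step 3. [-6*x = 24] -6 out front; divide by -6 ⇒ div: x = -4.

Answer: x ∈ {-4}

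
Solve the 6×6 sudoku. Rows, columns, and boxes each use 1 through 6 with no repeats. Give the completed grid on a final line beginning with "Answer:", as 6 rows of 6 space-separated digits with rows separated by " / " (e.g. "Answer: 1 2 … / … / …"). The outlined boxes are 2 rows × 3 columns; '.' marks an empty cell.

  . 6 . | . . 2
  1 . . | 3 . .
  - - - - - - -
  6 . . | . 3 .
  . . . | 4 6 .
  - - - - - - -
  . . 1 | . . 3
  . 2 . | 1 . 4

Step 1. [r1c4∈{5}] r1c4's peers cover all but 5 ⇒ r1c4=5.
Step 2. [r2c3∈{2,4,5}] r2c3 is the only open cell in row 2 admitting 2, so r2c3=2.
Step 3. [r4c2∈{1,3,5}] across col 2, 3 lands solely at r4c2. So r4c2=3.
Step 4. [r4c3∈{5}] nothing but 5 survives at r4c3, so r4c3=5.
Step 5. [r3c2∈{1,4}] across col 2, 1 lands solely at r3c2, so r3c2=1.
Step 6. [r5c5∈{2,5}] across col 5, 2 lands solely at r5c5. So r5c5=2.
Step 7. [r2c2∈{4,5}] across row 2, 5 lands solely at r2c2. So r2c2=5.
Step 8. [r5c1∈{4,5}] in row 5, 5 fits only at r5c1. So r5c1=5.
Step 9. [r1c1∈{3,4}] across col 1, 4 lands solely at r1c1, so r1c1=4.
Step 10. [r1c3∈{3}] only 3 remains possible at r1c3. So r1c3=3.
Step 11. [r2c6∈{6}] r2c6 has the single candidate 6, so r2c6=6.
Step 12. [r6c1∈{3}] only 3 remains possible at r6c1. So r6c1=3.
Step 13. [r6c5∈{5}] r6c5 is down to just 5, so r6c5=5.
Step 14. [r4c6∈{1}] r4c6 has the single candidate 1. So r4c6=1.
Step 15. [r3c3∈{4}] only 4 remains possible at r3c3, so r3c3=4.
Step 16. [r6c3∈{6}] nothing but 6 survives at r6c3, so r6c3=6.
Step 17. [r3c6∈{5}] only 5 remains possible at r3c6, so r3c6=5.
Step 18. [r5c4∈{6}] r5c4 has the single candidate 6 ⇒ r5c4=6.
Step 19. [r3c4∈{2}] r3c4 has the single candidate 2 ⇒ r3c4=2.
Step 20. [r5c2∈{4}] r5c2 has the single candidate 4 ⇒ r5c2=4.
Step 21. [r1c5∈{1}] r1c5's peers cover all but 1. So r1c5=1.
Step 22. [r4c1∈{2}] r4c1 has the single candidate 2 ⇒ r4c1=2.
Step 23. [r2c5∈{4}] r2c5 is down to just 4, so r2c5=4.

Answer: 4 6 3 5 1 2 / 1 5 2 3 4 6 / 6 1 4 2 3 5 / 2 3 5 4 6 1 / 5 4 1 6 2 3 / 3 2 6 1 5 4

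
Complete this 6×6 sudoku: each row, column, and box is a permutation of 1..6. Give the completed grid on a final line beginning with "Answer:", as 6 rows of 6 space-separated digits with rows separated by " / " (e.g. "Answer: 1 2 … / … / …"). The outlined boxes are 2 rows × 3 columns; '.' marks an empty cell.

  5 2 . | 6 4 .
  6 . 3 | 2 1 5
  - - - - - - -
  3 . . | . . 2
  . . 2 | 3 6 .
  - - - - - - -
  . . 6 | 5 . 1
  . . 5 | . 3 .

Step 1. [r3c3∈{1,4}] in col 3, 4 fits only at r3c3. So r3c3=4.
Step 2. [r6c4∈{4}] r6c4 has the single candidate 4 ⇒ r6c4=4.
Step 3. [r6c2∈{1}] r6c2 has the single candidate 1, so r6c2=1.
Step 4. [r5c1∈{2,4}] col 1 places 4 nowhere but r5c1 ⇒ r5c1=4.
Step 5. [r4c2∈{5}] r4c2 has the single candidate 5, so r4c2=5.
Step 6. [r3c5∈{5}] only 5 remains possible at r3c5 ⇒ r3c5=5.
Step 7. [r4c1∈{1}] nothing but 1 survives at r4c1, so r4c1=1.
Step 8. [r2c2∈{4}] only 4 remains possible at r2c2. So r2c2=4.
Step 9. [r3c4∈{1}] r3c4 is down to just 1, so r3c4=1.
Step 10. [r4c6∈{4}] r4c6's peers cover all but 4 ⇒ r4c6=4.
Step 11. [r6c1∈{2}] only 2 remains possible at r6c1. So r6c1=2.
Step 12. [r5c5∈{2}] only 2 remains possible at r5c5, so r5c5=2.
Step 13. [r1c6∈{3}] only 3 remains possible at r1c6 ⇒ r1c6=3.
Step 14. [r6c6∈{6}] r6c6's peers cover all but 6. So r6c6=6.
Step 15. [r5c2∈{3}] only 3 remains possible at r5c2 ⇒ r5c2=3.
Step 16. [r3c2∈{6}] r3c2's peers cover all but 6. So r3c2=6.
Step 17. [r1c3∈{1}] only 1 remains possible at r1c3. So r1c3=1.

Answer: 5 2 1 6 4 3 / 6 4 3 2 1 5 / 3 6 4 1 5 2 / 1 5 2 3 6 4 / 4 3 6 5 2 1 / 2 1 5 4 3 6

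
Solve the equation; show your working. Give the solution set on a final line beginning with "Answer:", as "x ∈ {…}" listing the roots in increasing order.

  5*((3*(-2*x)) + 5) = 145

Step 1. [5*((3*(-2*x)) + 5) = 145] leading coefficient 5: divide by 5 ⇒ div: (3*(-2*x)) + 5 = 29.
Step 2. [(3*(-2*x)) + 5 = 29] peel the +5: subtract 5 from each side ⇒ sub: 3*(-2*x) = 24.
Step 3. [3*(-2*x) = 24] leading coefficient 3: divide by 3 ⇒ div: -2*x = 8.
Step 4. [-2*x = 8] -2 out front; divide by -2. So div: x = -4.

Answer: x ∈ {-4}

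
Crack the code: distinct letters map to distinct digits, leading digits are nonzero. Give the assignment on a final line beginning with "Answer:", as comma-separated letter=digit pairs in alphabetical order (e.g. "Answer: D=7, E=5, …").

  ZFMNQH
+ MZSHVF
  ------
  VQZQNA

Step 1. [col 1: H + F ≡ A (mod 10)] several values work for H in column 1 (H + F ≡ A (mod 10), carry-in 0); try H=4 ⇒ H=4.
Step 2. [col 1: H + F ≡ A (mod 10)] several values work for F in column 1 (H + F ≡ A (mod 10), carry-in 0); try F=8, so F=8.
Step 3. [col 1: H + F ≡ A (mod 10)] column 1: given H=4, F=8, carry-in 0, and digits 4,8 already taken and all letters distinct, H+F≡A (mod 10) forces A=2. So A=2.
Step 4. [col 2: Q + V ≡ N (mod 10)] several values work for N in column 2 (Q + V ≡ N (mod 10), carry-in 1); try N=6, so N=6.
Step 5. [col 2: Q + V ≡ N (mod 10)] no forcing yet in column 2 (carry-in 1); V=5 is free and consistent — try it. So V=5.
Step 6. [col 2: Q + V ≡ N (mod 10)] from column 2 (V=5, N=6, carry-in 1, digits 2,4,5,6,8 already taken and all letters distinct): Q must equal 0, so Q=0.
Step 7. [col 4: M + S ≡ Z (mod 10)] no forcing yet in column 4 (carry-in 1); M=3 is free and consistent — try it, so M=3.
Step 8. [col 4: M + S ≡ Z (mod 10)] in column 4 we have M+S≡Z with carry-in 1; given M=3 and digits 0,2,3,4,5,6,8 already taken and all letters distinct, that pins S to 7. So S=7.
Step 9. [col 4: M + S ≡ Z (mod 10)] from column 4 (M=3, S=7, carry-in 1, digits 0,2,3,4,5,6,7,8 already taken and all letters distinct): Z must equal 1. So Z=1.

Answer: A=2, F=8, H=4, M=3, N=6, Q=0, S=7, V=5, Z=1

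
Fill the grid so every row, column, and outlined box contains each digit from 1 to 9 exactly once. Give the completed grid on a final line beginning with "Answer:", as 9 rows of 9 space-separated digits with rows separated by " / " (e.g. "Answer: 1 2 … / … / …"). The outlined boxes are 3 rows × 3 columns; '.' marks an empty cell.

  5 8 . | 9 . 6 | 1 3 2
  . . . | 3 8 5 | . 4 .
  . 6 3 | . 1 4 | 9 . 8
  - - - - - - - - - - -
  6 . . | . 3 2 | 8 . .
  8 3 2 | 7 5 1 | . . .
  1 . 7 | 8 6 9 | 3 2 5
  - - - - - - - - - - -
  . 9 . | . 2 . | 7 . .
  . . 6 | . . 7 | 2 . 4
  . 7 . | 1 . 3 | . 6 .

Step 1. [r4c3∈{4,5,9}] 9 has one home in box 4: r4c3, so r4c3=9.
Step 2. [r8c8∈{1,5,8,9}] row 8 places 8 nowhere but r8c8 ⇒ r8c8=8.
Step 3. [r9c5∈{4,9}] across col 5, 4 lands solely at r9c5. So r9c5=4.
Step 4. [r2c2∈{1,2}] across col 2, 2 lands solely at r2c2, so r2c2=2.
Step 5. [r9c3∈{5,8}] across row 9, 8 lands solely at r9c3 ⇒ r9c3=8.
Step 6. [r7c3∈{1,4,5}] col 3 places 5 nowhere but r7c3 ⇒ r7c3=5.
Step 7. [r2c7∈{6}] r2c7 is down to just 6. So r2c7=6.
Step 8. [r2c9∈{7}] r2c9's peers cover all but 7 ⇒ r2c9=7.
Step 9. [r7c9∈{1,3}] in col 9, 3 fits only at r7c9, so r7c9=3.
Step 10. [r4c9∈{1}] r4c9 has the single candidate 1 ⇒ r4c9=1.
Step 11. [r6c2∈{4}] r6c2's peers cover all but 4 ⇒ r6c2=4.
Step 12. [r9c9∈{9}] nothing but 9 survives at r9c9. So r9c9=9.
Step 13. [r8c1∈{3}] r8c1's peers cover all but 3, so r8c1=3.
Step 14. [r8c4∈{5}] nothing but 5 survives at r8c4, so r8c4=5.
Step 15. [r3c4∈{2}] r3c4's peers cover all but 2 ⇒ r3c4=2.
Step 16. [r2c3∈{1}] r2c3's peers cover all but 1 ⇒ r2c3=1.
Step 17. [r9c1∈{2}] r9c1 is down to just 2 ⇒ r9c1=2.
Step 18. [r4c4∈{4}] only 4 remains possible at r4c4, so r4c4=4.
Step 19. [r5c7∈{4}] r5c7's peers cover all but 4, so r5c7=4.
Step 20. [r7c4∈{6}] nothing but 6 survives at r7c4, so r7c4=6.
Step 21. [r1c3∈{4}] nothing but 4 survives at r1c3. So r1c3=4.
Step 22. [r9c7∈{5}] r9c7 has the single candidate 5, so r9c7=5.
Step 23. [r7c8∈{1}] r7c8 is down to just 1. So r7c8=1.
Step 24. [r8c5∈{9}] nothing but 9 survives at r8c5, so r8c5=9.
Step 25. [r4c2∈{5}] only 5 remains possible at r4c2. So r4c2=5.
Step 26. [r7c1∈{4}] only 4 remains possible at r7c1 ⇒ r7c1=4.
Step 27. [r8c2∈{1}] r8c2 has the single candidate 1. So r8c2=1.
Step 28. [r2c1∈{9}] r2c1 has the single candidate 9 ⇒ r2c1=9.
Step 29. [r1c5∈{7}] r1c5 has the single candidate 7. So r1c5=7.
Step 30. [r3c1∈{7}] nothing but 7 survives at r3c1. So r3c1=7.
Step 31. [r4c8∈{7}] nothing but 7 survives at r4c8. So r4c8=7.
Step 32. [r3c8∈{5}] r3c8's peers cover all but 5. So r3c8=5.
Step 33. [r5c8∈{9}] r5c8 is down to just 9. So r5c8=9.
Step 34. [r7c6∈{8}] r7c6's peers cover all but 8, so r7c6=8.
Step 35. [r5c9∈{6}] only 6 remains possible at r5c9 ⇒ r5c9=6.

Answer: 5 8 4 9 7 6 1 3 2 / 9 2 1 3 8 5 6 4 7 / 7 6 3 2 1 4 9 5 8 / 6 5 9 4 3 2 8 7 1 / 8 3 2 7 5 1 4 9 6 / 1 4 7 8 6 9 3 2 5 / 4 9 5 6 2 8 7 1 3 / 3 1 6 5 9 7 2 8 4 / 2 7 8 1 4 3 5 6 9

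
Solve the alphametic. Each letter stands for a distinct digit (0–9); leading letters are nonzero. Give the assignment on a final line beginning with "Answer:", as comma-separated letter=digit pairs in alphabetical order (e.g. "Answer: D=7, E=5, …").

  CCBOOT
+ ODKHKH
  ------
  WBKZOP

Step 1. [col 1: T + H ≡ P (mod 10)] column 1 (T + H ≡ P (mod 10), carry-in 0) doesn't pin T yet; pick T=8 and continue, so T=8.
Step 2. [col 1: T + H ≡ P (mod 10)] several values work for H in column 1 (T + H ≡ P (mod 10), carry-in 0); try H=4, so H=4.
Step 3. [col 1: T + H ≡ P (mod 10)] column 1 reads T+H+carry(0)=P with T=8, H=4; with digits 4,8 already taken and all letters distinct, the only value for P is 2, so P=2.
Step 4. [col 2: O + K ≡ O (mod 10)] column 2: given nothing yet, carry-in 1, and digits 2,4,8 already taken and all letters distinct, O+K≡O (mod 10) forces K=9, so K=9.
Step 5. [col 2: O + K ≡ O (mod 10)] O=1 is one option consistent with column 2 (O + K ≡ O (mod 10), carry-in 1) — take it ⇒ O=1.
Step 6. [col 3: O + H ≡ Z (mod 10)] from column 3 (O=1, H=4, carry-in 1, digits 1,2,4,8,9 already taken and all letters distinct): Z must equal 6. So Z=6.
Step 7. [col 4: B + K ≡ K (mod 10)] in column 4 we have B+K≡K with carry-in 0; given K=9 and digits 1,2,4,6,8,9 already taken and all letters distinct, that pins B to 0, so B=0.
Step 8. [col 5: C + D ≡ B (mod 10)] column 5 (C + D ≡ B (mod 10), carry-in 0) doesn't pin D yet; pick D=7 and continue ⇒ D=7.
Step 9. [col 5: C + D ≡ B (mod 10)] column 5 reads C+D+carry(0)=B with D=7, B=0; with digits 0,1,2,4,6,7,8,9 already taken and all letters distinct, the only value for C is 3. So C=3.
Step 10. [col 6: C + O ≡ W (mod 10)] column 6 reads C+O+carry(1)=W with C=3, O=1; with digits 0,1,2,3,4,6,7,8,9 already taken and all letters distinct, the only value for W is 5 ⇒ W=5.

Answer: B=0, C=3, D=7, H=4, K=9, O=1, P=2, T=8, W=5, Z=6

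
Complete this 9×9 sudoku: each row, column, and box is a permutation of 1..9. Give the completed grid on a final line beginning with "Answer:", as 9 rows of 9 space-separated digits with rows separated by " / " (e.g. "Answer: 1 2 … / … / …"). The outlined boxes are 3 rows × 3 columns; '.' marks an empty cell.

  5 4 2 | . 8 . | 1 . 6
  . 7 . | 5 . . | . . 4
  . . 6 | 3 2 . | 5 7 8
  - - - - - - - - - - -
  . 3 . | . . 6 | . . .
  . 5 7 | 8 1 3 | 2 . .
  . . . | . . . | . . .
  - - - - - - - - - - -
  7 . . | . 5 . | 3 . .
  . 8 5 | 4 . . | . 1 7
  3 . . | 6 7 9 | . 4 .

Step 1. [r5c9∈{9}] r5c9's peers cover all but 9, so r5c9=9.
Step 2. [r2c7∈{9}] only 9 remains possible at r2c7 ⇒ r2c7=9.
Step 3. [r8c1∈{2,6,9}] across row 8, 9 lands solely at r8c1 ⇒ r8c1=9.
Step 4. [r9c3∈{1}] r9c3's peers cover all but 1 ⇒ r9c3=1.
Step 5. [r3c1∈{1}] r3c1 is down to just 1 ⇒ r3c1=1.
Step 6. [r5c1∈{4,6}] row 5 places 4 nowhere but r5c1. So r5c1=4.
Step 7. [r7c9∈{2}] r7c9 is down to just 2. So r7c9=2.
Step 8. [r6c6∈{2,4,5,7}] in col 6, 5 fits only at r6c6 ⇒ r6c6=5.
Step 9. [r6c1∈{2,6,8}] across col 1, 6 lands solely at r6c1, so r6c1=6.
Step 10. [r1c4∈{7,9}] row 1 places 9 nowhere but r1c4. So r1c4=9.
Step 11. [r6c2∈{1,2,9}] in col 2, 1 fits only at r6c2, so r6c2=1.
Step 12. [r9c7∈{8}] only 8 remains possible at r9c7 ⇒ r9c7=8.
Step 13. [r6c4∈{2,7}] in row 6, 2 fits only at r6c4, so r6c4=2.
Step 14. [r2c3∈{3,8}] in col 3, 3 fits only at r2c3. So r2c3=3.
Step 15. [r4c8∈{5,8}] col 8 places 5 nowhere but r4c8. So r4c8=5.
Step 16. [r6c8∈{3,8}] col 8 places 8 nowhere but r6c8, so r6c8=8.
Step 17. [r4c3∈{8,9}] r4c3 is the only open cell in col 3 admitting 8. So r4c3=8.
Step 18. [r6c7∈{4,7}] 7 has one home in row 6: r6c7 ⇒ r6c7=7.
Step 19. [r4c5∈{4,9}] 9 has one home in row 4: r4c5 ⇒ r4c5=9.
Step 20. [r5c8∈{6}] r5c8's peers cover all but 6, so r5c8=6.
Step 21. [r7c6∈{1,8}] in row 7, 8 fits only at r7c6. So r7c6=8.
Step 22. [r1c6∈{7}] nothing but 7 survives at r1c6 ⇒ r1c6=7.
Step 23. [r7c2∈{6}] r7c2 has the single candidate 6, so r7c2=6.
Step 24. [r7c4∈{1}] r7c4 has the single candidate 1. So r7c4=1.
Step 25. [r2c1∈{8}] nothing but 8 survives at r2c1, so r2c1=8.
Step 26. [r7c8∈{9}] r7c8's peers cover all but 9, so r7c8=9.
Step 27. [r9c2∈{2}] only 2 remains possible at r9c2. So r9c2=2.
Step 28. [r8c7∈{6}] only 6 remains possible at r8c7, so r8c7=6.
Step 29. [r3c2∈{9}] r3c2's peers cover all but 9 ⇒ r3c2=9.
Step 30. [r4c7∈{4}] nothing but 4 survives at r4c7, so r4c7=4.
Step 31. [r4c1∈{2}] r4c1 is down to just 2 ⇒ r4c1=2.
Step 32. [r6c9∈{3}] r6c9's peers cover all but 3, so r6c9=3.
Step 33. [r2c8∈{2}] nothing but 2 survives at r2c8. So r2c8=2.
Step 34. [r7c3∈{4}] nothing but 4 survives at r7c3 ⇒ r7c3=4.
Step 35. [r6c3∈{9}] only 9 remains possible at r6c3, so r6c3=9.
Step 36. [r2c6∈{1}] r2c6 is down to just 1 ⇒ r2c6=1.
Step 37. [r1c8∈{3}] only 3 remains possible at r1c8 ⇒ r1c8=3.
Step 38. [r8c5∈{3}] only 3 remains possible at r8c5, so r8c5=3.
Step 39. [r4c4∈{7}] r4c4 has the single candidate 7 ⇒ r4c4=7.
Step 40. [r6c5∈{4}] nothing but 4 survives at r6c5 ⇒ r6c5=4.
Step 41. [r4c9∈{1}] r4c9's peers cover all but 1, so r4c9=1.
Step 42. [r2c5∈{6}] only 6 remains possible at r2c5 ⇒ r2c5=6.
Step 43. [r9c9∈{5}] only 5 remains possible at r9c9, so r9c9=5.
Step 44. [r3c6∈{4}] r3c6's peers cover all but 4. So r3c6=4.
Step 45. [r8c6∈{2}] only 2 remains possible at r8c6. So r8c6=2.

Answer: 5 4 2 9 8 7 1 3 6 / 8 7 3 5 6 1 9 2 4 / 1 9 6 3 2 4 5 7 8 / 2 3 8 7 9 6 4 5 1 / 4 5 7 8 1 3 2 6 9 / 6 1 9 2 4 5 7 8 3 / 7 6 4 1 5 8 3 9 2 / 9 8 5 4 3 2 6 1 7 / 3 2 1 6 7 9 8 4 5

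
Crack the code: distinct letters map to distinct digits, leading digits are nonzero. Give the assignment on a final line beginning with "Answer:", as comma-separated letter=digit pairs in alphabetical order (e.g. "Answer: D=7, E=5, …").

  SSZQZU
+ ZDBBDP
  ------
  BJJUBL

Step 1. [col 1: U + P ≡ L (mod 10)] column 1 (U + P ≡ L (mod 10), carry-in 0) doesn't pin L yet; pick L=3 and continue, so L=3.
Step 2. [col 1: U + P ≡ L (mod 10)] no forcing yet in column 1 (carry-in 0); U=4 is free and consistent — try it, so U=4.
Step 3. [col 1: U + P ≡ L (mod 10)] column 1: given U=4, L=3, carry-in 0, and digits 3,4 already taken and all letters distinct, U+P≡L (mod 10) forces P=9, so P=9.
Step 4. [col 2: Z + D ≡ B (mod 10)] no forcing yet in column 2 (carry-in 1); B=6 is free and consistent — try it. So B=6.
Step 5. [col 2: Z + D ≡ B (mod 10)] column 2 (Z + D ≡ B (mod 10), carry-in 1) doesn't pin Z yet; pick Z=5 and continue ⇒ Z=5.
Step 6. [col 2: Z + D ≡ B (mod 10)] from column 2 (Z=5, B=6, carry-in 1, digits 3,4,5,6,9 already taken and all letters distinct): D must equal 0. So D=0.
Step 7. [col 3: Q + B ≡ U (mod 10)] column 3: given B=6, U=4, carry-in 0, and digits 0,3,4,5,6,9 already taken and all letters distinct, Q+B≡U (mod 10) forces Q=8. So Q=8.
Step 8. [col 4: Z + B ≡ J (mod 10)] from column 4 (Z=5, B=6, carry-in 1, digits 0,3,4,5,6,8,9 already taken and all letters distinct): J must equal 2 ⇒ J=2.
Step 9. [col 5: S + D ≡ J (mod 10)] from column 5 (D=0, J=2, carry-in 1, digits 0,2,3,4,5,6,8,9 already taken and all letters distinct): S must equal 1 ⇒ S=1.

Answer: B=6, D=0, J=2, L=3, P=9, Q=8, S=1, U=4, Z=5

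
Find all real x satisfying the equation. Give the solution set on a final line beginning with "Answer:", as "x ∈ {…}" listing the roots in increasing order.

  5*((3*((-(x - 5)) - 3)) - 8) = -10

Step 1. [5*((3*((-(x - 5)) - 3)) - 8) = -10] 5·(inner) — divide through by 5, so div: (3*((-(x - 5)) - 3)) - 8 = -2.
Step 2. [(3*((-(x - 5)) - 3)) - 8 = -2] -8 is outermost — add 8 both sides. So sub: 3*((-(x - 5)) - 3) = 6.
Step 3. [3*((-(x - 5)) - 3) = 6] LHS = 3·(…); ÷3 both sides, so div: (-(x - 5)) - 3 = 2.
Step 4. [(-(x - 5)) - 3 = 2] peel the -3: add 3 from each side, so sub: -(x - 5) = 5.
Step 5. [-(x - 5) = 5] LHS negated; negate both sides, so neg: x - 5 = -5.
Step 6. [x - 5 = -5] 5 comes off first (add 5) ⇒ sub: x = 0.

Answer: x ∈ {0}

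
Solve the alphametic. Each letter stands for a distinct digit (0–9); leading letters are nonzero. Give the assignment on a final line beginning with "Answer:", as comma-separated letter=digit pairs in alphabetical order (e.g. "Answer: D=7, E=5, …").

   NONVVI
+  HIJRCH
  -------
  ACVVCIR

Step 1. [col 1: I + H ≡ R (mod 10)] no forcing yet in column 1 (carry-in 0); H=5 is free and consistent — try it, so H=5.
Step 2. [col 1: I + H ≡ R (mod 10)] several values work for R in column 1 (I + H ≡ R (mod 10), carry-in 0); try R=3, so R=3.
Step 3. [A] A is the leading digit of a 7-digit sum of two 6-digit numbers; the final carry is exactly 1. So A=1.
Step 4. [col 1: I + H ≡ R (mod 10)] in column 1 we have I+H≡R with carry-in 0; given H=5, R=3 and digits 1,3,5 already taken and all letters distinct, that pins I to 8 ⇒ I=8.
Step 5. [col 2: V + C ≡ I (mod 10)] no forcing yet in column 2 (carry-in 1); C=0 is free and consistent — try it ⇒ C=0.
Step 6. [col 2: V + C ≡ I (mod 10)] column 2 reads V+C+carry(1)=I with C=0, I=8; with digits 0,1,3,5,8 already taken and all letters distinct, the only value for V is 7. So V=7.
Step 7. [col 4: N + J ≡ V (mod 10)] no forcing yet in column 4 (carry-in 1); J=2 is free and consistent — try it ⇒ J=2.
Step 8. [col 4: N + J ≡ V (mod 10)] from column 4 (J=2, V=7, carry-in 1, digits 0,1,2,3,5,7,8 already taken and all letters distinct): N must equal 4, so N=4.
Step 9. [col 5: O + I ≡ V (mod 10)] column 5: given I=8, V=7, carry-in 0, and digits 0,1,2,3,4,5,7,8 already taken and all letters distinct, O+I≡V (mod 10) forces O=9, so O=9.

Answer: A=1, C=0, H=5, I=8, J=2, N=4, O=9, R=3, V=7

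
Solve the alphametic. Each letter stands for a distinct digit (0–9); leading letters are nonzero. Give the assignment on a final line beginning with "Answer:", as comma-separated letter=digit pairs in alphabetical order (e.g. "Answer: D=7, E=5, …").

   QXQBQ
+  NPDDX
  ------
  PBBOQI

Step 1. [P] the sum has 6 digits but both addends have 5; that extra leading digit P is the final carry, namely 1, so P=1.
Step 2. [col 1: Q + X ≡ I (mod 10)] no forcing yet in column 1 (carry-in 0); X=8 is free and consistent — try it, so X=8.
Step 3. [col 1: Q + X ≡ I (mod 10)] column 1 (Q + X ≡ I (mod 10), carry-in 0) doesn't pin I yet; pick I=5 and continue. So I=5.
Step 4. [col 1: Q + X ≡ I (mod 10)] column 1: given X=8, I=5, carry-in 0, and digits 1,5,8 already taken and all letters distinct, Q+X≡I (mod 10) forces Q=7. So Q=7.
Step 5. [col 2: B + D ≡ Q (mod 10)] column 2 (B + D ≡ Q (mod 10), carry-in 1) doesn't pin B yet; pick B=0 and continue ⇒ B=0.
Step 6. [col 2: B + D ≡ Q (mod 10)] column 2 reads B+D+carry(1)=Q with B=0, Q=7; with digits 0,1,5,7,8 already taken and all letters distinct, the only value for D is 6 ⇒ D=6.
Step 7. [col 3: Q + D ≡ O (mod 10)] in column 3 we have Q+D≡O with carry-in 0; given Q=7, D=6 and digits 0,1,5,6,7,8 already taken and all letters distinct, that pins O to 3. So O=3.
Step 8. [col 5: Q + N ≡ B (mod 10)] column 5 reads Q+N+carry(1)=B with Q=7, B=0; with digits 0,1,3,5,6,7,8 already taken and all letters distinct, the only value for N is 2, so N=2.

Answer: B=0, D=6, I=5, N=2, O=3, P=1, Q=7, X=8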